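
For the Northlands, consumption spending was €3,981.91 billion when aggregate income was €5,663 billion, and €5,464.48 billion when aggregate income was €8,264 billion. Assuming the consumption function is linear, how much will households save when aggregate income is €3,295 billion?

S = 662.85

MPC = (5464.48 − 3981.91)/(8264 − 5663) = 1482.57/2601 = 0.57
a = 3981.91 − 0.57(5663) = 3981.91 − 3227.91 = 754
C = 754 + 0.57(3295) = 2632.15
S = 3295 − 2632.15 = 662.85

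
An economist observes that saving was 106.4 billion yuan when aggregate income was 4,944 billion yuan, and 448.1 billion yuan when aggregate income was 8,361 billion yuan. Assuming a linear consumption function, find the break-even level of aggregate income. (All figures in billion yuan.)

MPS = ΔS/ΔY = (448.1 − 106.4)/(8361 − 4944) = 341.7/3417 = 0.1
MPC = 1 − MPS = 0.9
From S(4944) = 106.4: −a + 0.1(4944) = 106.4, so a = 494.4 − 106.4 = 388
Break-even (S = 0): Y = a/MPS = 388/0.1 = 3880

Y = 3880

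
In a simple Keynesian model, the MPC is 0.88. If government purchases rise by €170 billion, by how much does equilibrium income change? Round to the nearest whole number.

The multiplier is 1/(1 − MPC) = 1/0.12.
ΔY = 170/0.12 = 1416.67 ≈ 1417

ΔY ≈ 1417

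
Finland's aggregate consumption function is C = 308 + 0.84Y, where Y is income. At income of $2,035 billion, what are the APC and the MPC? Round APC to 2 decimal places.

APC = 0.99; MPC = 0.84

MPC = 0.84 (the slope of the consumption function)
C = 308 + 0.84(2035) = 2017.4, so APC = 2017.4/2035 = 0.99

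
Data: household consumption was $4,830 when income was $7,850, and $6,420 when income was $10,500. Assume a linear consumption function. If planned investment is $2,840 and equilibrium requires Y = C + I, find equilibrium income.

MPC = (6420 − 4830)/(10500 − 7850) = 1590/2650 = 0.6
a = 4830 − 0.6(7850) = 120
Equilibrium: Y = 120 + 0.6Y + 2840
0.4Y = 2960, so Y = 2960/0.4 = 7400

Y = 7400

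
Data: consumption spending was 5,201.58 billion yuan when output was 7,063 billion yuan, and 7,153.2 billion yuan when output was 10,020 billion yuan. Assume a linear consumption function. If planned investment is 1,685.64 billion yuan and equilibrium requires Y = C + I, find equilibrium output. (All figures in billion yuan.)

Y = 6546

MPC = (7153.2 − 5201.58)/(10020 − 7063) = 1951.62/2957 = 0.66
a = 5201.58 − 0.66(7063) = 540
Equilibrium: Y = 540 + 0.66Y + 1685.64
0.34Y = 2225.64, so Y = 2225.64/0.34 = 6546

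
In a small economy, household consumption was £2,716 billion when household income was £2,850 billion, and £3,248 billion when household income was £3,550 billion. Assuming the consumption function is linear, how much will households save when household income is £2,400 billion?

S = 26

MPC = (3248 − 2716)/(3550 − 2850) = 532/700 = 0.76
a = 2716 − 0.76(2850) = 2716 − 2166 = 550
C = 550 + 0.76(2400) = 2374
S = 2400 − 2374 = 26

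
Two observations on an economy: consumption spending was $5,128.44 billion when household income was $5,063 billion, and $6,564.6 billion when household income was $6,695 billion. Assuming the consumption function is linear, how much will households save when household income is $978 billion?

S = -555.64

MPC = (6564.6 − 5128.44)/(6695 − 5063) = 1436.16/1632 = 0.88
a = 5128.44 − 0.88(5063) = 5128.44 − 4455.44 = 673
C = 673 + 0.88(978) = 1533.64
S = 978 − 1533.64 = -555.64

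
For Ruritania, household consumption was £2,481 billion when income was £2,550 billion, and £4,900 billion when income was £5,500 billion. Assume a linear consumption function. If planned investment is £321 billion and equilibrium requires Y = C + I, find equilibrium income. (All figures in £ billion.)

MPC = (4900 − 2481)/(5500 − 2550) = 2419/2950 = 0.82
a = 2481 − 0.82(2550) = 390
Equilibrium: Y = 390 + 0.82Y + 321
0.18Y = 711, so Y = 711/0.18 = 3950

Y = 3950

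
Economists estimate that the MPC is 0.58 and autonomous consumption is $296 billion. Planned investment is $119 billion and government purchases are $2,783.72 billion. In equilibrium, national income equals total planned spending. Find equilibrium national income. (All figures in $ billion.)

Y = C + I + G = 296 + 0.58Y + 119 + 2783.72
Y − 0.58Y = 3198.72
0.42Y = 3198.72, so Y = 3198.72/0.42 = 7616

Y = 7616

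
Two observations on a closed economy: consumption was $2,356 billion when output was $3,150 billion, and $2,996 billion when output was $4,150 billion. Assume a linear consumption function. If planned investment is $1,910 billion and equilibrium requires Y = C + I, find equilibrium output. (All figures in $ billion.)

Y = 6250

MPC = (2996 − 2356)/(4150 − 3150) = 640/1000 = 0.64
a = 2356 − 0.64(3150) = 340
Equilibrium: Y = 340 + 0.64Y + 1910
0.36Y = 2250, so Y = 2250/0.36 = 6250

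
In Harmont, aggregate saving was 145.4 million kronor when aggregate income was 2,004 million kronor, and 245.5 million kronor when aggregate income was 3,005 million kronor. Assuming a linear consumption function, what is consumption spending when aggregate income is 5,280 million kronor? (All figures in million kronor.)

C = 4807

MPS = ΔS/ΔY = (245.5 − 145.4)/(3005 − 2004) = 100.1/1001 = 0.1
MPC = 1 − MPS = 0.9
Autonomous saving = 145.4 − 0.1(2004) = -55, so a = 55
C = 55 + 0.9(5280) = 55 + 4752 = 4807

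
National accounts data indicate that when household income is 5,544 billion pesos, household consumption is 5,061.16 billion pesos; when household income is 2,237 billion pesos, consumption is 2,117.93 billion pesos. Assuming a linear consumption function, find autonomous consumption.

MPC = ΔC/ΔY = (5061.16 − 2117.93)/(5544 − 2237) = 2943.23/3307 = 0.89
a = C − MPC·Y = 2117.93 − 0.89(2237) = 2117.93 − 1990.93 = 127

a = 127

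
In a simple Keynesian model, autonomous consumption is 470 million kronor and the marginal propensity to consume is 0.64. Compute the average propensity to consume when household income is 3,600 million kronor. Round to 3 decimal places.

C = 470 + 0.64(3600) = 2774
APC = C/Y = 2774/3600 = 0.771

APC = 0.771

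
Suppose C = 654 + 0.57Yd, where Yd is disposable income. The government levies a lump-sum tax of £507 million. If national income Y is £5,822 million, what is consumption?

Yd = Y − T = 5822 − 507 = 5315
C = 654 + 0.57(5315) = 654 + 3029.55 = 3683.55

C = 3683.55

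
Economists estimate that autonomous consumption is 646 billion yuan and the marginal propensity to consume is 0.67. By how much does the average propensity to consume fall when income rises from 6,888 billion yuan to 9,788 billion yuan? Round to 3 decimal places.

ΔAPC = 0.028

At Y = 6888: C = 646 + 0.67(6888) = 5260.96, APC = 5260.96/6888 = 0.7638
At Y = 9788: C = 7203.96, APC = 7203.96/9788 = 0.7360
Fall in APC = 0.7638 − 0.7360 = 0.0278 ≈ 0.028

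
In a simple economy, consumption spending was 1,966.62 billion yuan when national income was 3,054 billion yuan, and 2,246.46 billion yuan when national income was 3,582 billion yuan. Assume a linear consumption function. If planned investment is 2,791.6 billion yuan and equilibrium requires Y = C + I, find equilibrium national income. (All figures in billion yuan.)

Y = 6680

MPC = (2246.46 − 1966.62)/(3582 − 3054) = 279.84/528 = 0.53
a = 1966.62 − 0.53(3054) = 348
Equilibrium: Y = 348 + 0.53Y + 2791.6
0.47Y = 3139.6, so Y = 3139.6/0.47 = 6680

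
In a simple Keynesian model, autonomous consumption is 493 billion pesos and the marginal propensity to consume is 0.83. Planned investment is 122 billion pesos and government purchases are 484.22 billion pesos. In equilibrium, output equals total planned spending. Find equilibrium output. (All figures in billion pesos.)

Y = 6466

Y = C + I + G = 493 + 0.83Y + 122 + 484.22
Y − 0.83Y = 1099.22
0.17Y = 1099.22, so Y = 1099.22/0.17 = 6466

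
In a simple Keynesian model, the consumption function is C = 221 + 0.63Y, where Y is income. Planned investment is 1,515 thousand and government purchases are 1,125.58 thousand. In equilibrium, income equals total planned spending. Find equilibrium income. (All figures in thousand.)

Y = C + I + G = 221 + 0.63Y + 1515 + 1125.58
Y − 0.63Y = 2861.58
0.37Y = 2861.58, so Y = 2861.58/0.37 = 7734

Y = 7734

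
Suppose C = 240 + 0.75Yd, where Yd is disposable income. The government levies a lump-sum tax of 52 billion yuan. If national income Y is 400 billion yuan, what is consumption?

Yd = Y − T = 400 − 52 = 348
C = 240 + 0.75(348) = 240 + 261 = 501

C = 501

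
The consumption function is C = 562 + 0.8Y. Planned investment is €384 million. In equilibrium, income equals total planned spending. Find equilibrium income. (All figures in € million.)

Y = C + I = 562 + 0.8Y + 384
Y − 0.8Y = 946
0.2Y = 946, so Y = 946/0.2 = 4730

Y = 4730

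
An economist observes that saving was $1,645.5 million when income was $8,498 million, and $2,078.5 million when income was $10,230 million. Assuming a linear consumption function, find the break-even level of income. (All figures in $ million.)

MPS = ΔS/ΔY = (2078.5 − 1645.5)/(10230 − 8498) = 433/1732 = 0.25
MPC = 1 − MPS = 0.75
From S(8498) = 1645.5: −a + 0.25(8498) = 1645.5, so a = 2124.5 − 1645.5 = 479
Break-even (S = 0): Y = a/MPS = 479/0.25 = 1916

Y = 1916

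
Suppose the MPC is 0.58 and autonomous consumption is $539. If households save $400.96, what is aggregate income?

S = Y − C = -539 + 0.42Y
-539 + 0.42Y = 400.96, so 0.42Y = 939.96 and Y = 2238

Y = 2238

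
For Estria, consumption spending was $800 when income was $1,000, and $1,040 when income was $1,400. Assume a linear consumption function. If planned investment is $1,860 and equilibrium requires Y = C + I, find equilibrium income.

Y = 5150

MPC = (1040 − 800)/(1400 − 1000) = 240/400 = 0.6
a = 800 − 0.6(1000) = 200
Equilibrium: Y = 200 + 0.6Y + 1860
0.4Y = 2060, so Y = 2060/0.4 = 5150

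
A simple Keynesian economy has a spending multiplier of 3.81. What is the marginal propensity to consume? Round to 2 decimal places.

MPC = 0.74

k = 1/(1 − MPC), so 1 − MPC = 1/k = 1/3.81 = 0.2625
MPC = 1 − 0.2625 = 0.74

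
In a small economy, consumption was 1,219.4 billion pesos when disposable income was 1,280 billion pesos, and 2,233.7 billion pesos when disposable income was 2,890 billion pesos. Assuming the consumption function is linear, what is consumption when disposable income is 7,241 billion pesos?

MPC = (2233.7 − 1219.4)/(2890 − 1280) = 1014.3/1610 = 0.63
a = 1219.4 − 0.63(1280) = 1219.4 − 806.4 = 413
C = 413 + 0.63(7241) = 413 + 4561.83 = 4974.83

C = 4974.83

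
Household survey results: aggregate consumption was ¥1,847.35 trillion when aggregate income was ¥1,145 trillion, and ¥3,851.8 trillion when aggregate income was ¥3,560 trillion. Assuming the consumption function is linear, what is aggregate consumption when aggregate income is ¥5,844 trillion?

C = 5747.52

MPC = (3851.8 − 1847.35)/(3560 − 1145) = 2004.45/2415 = 0.83
a = 1847.35 − 0.83(1145) = 1847.35 − 950.35 = 897
C = 897 + 0.83(5844) = 897 + 4850.52 = 5747.52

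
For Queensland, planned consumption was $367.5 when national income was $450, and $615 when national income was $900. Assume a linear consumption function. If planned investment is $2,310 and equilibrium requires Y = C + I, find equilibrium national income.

MPC = (615 − 367.5)/(900 − 450) = 247.5/450 = 0.55
a = 367.5 − 0.55(450) = 120
Equilibrium: Y = 120 + 0.55Y + 2310
0.45Y = 2430, so Y = 2430/0.45 = 5400

Y = 5400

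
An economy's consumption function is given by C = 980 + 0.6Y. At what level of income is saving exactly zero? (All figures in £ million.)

At break-even, C = Y: 980 + 0.6Y = Y
0.4Y = 980, so Y = 980/0.4 = 2450

Y = 2450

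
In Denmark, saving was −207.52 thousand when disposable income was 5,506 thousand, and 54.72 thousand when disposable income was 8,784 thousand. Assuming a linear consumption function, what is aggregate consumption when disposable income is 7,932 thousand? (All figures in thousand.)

C = 7945.44

MPS = ΔS/ΔY = (54.72 − (-207.52))/(8784 − 5506) = 262.24/3278 = 0.08
MPC = 1 − MPS = 0.92
Autonomous saving = -207.52 − 0.08(5506) = -648, so a = 648
C = 648 + 0.92(7932) = 648 + 7297.44 = 7945.44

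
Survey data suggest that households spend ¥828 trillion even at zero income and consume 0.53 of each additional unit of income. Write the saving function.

S = Y − C = Y − (828 + 0.53Y) = -828 + (1 − 0.53)Y

S = -828 + 0.47Y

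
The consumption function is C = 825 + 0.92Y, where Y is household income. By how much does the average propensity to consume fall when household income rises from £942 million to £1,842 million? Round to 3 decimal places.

ΔAPC = 0.428

At Y = 942: C = 825 + 0.92(942) = 1691.64, APC = 1691.64/942 = 1.7958
At Y = 1842: C = 2519.64, APC = 2519.64/1842 = 1.3679
Fall in APC = 1.7958 − 1.3679 = 0.4279 ≈ 0.428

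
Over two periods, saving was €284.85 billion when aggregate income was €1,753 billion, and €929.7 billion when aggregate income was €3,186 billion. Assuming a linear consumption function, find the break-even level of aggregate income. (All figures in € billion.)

MPS = ΔS/ΔY = (929.7 − 284.85)/(3186 − 1753) = 644.85/1433 = 0.45
MPC = 1 − MPS = 0.55
From S(1753) = 284.85: −a + 0.45(1753) = 284.85, so a = 788.85 − 284.85 = 504
Break-even (S = 0): Y = a/MPS = 504/0.45 = 1120

Y = 1120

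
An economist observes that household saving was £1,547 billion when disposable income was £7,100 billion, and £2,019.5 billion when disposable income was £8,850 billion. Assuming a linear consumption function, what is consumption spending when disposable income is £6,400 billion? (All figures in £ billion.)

MPS = ΔS/ΔY = (2019.5 − 1547)/(8850 − 7100) = 472.5/1750 = 0.27
MPC = 1 − MPS = 0.73
Autonomous saving = 1547 − 0.27(7100) = -370, so a = 370
C = 370 + 0.73(6400) = 370 + 4672 = 5042

C = 5042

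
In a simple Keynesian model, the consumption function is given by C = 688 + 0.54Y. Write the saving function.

S = -688 + 0.46Y

S = Y − C = Y − (688 + 0.54Y) = -688 + (1 − 0.54)Y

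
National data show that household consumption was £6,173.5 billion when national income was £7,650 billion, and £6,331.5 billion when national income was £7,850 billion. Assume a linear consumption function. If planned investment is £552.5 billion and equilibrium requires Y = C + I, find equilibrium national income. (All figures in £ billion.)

Y = 3250

MPC = (6331.5 − 6173.5)/(7850 − 7650) = 158/200 = 0.79
a = 6173.5 − 0.79(7650) = 130
Equilibrium: Y = 130 + 0.79Y + 552.5
0.21Y = 682.5, so Y = 682.5/0.21 = 3250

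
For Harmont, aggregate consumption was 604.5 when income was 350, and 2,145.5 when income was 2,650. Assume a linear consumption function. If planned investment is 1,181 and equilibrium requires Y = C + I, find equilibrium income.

MPC = (2145.5 − 604.5)/(2650 − 350) = 1541/2300 = 0.67
a = 604.5 − 0.67(350) = 370
Equilibrium: Y = 370 + 0.67Y + 1181
0.33Y = 1551, so Y = 1551/0.33 = 4700

Y = 4700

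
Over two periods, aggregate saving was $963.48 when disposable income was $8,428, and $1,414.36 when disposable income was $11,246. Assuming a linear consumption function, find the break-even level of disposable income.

Y = 2406.25

MPS = ΔS/ΔY = (1414.36 − 963.48)/(11246 − 8428) = 450.88/2818 = 0.16
MPC = 1 − MPS = 0.84
From S(8428) = 963.48: −a + 0.16(8428) = 963.48, so a = 1348.48 − 963.48 = 385
Break-even (S = 0): Y = a/MPS = 385/0.16 = 2406.25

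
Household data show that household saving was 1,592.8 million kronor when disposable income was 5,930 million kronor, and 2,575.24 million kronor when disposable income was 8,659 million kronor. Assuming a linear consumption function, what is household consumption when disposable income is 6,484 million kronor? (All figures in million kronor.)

C = 4691.76

MPS = ΔS/ΔY = (2575.24 − 1592.8)/(8659 − 5930) = 982.44/2729 = 0.36
MPC = 1 − MPS = 0.64
Autonomous saving = 1592.8 − 0.36(5930) = -542, so a = 542
C = 542 + 0.64(6484) = 542 + 4149.76 = 4691.76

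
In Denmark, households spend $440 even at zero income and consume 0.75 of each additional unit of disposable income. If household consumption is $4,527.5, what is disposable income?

Y = 5450

440 + 0.75Y = 4527.5
0.75Y = 4087.5, so Y = 4087.5/0.75 = 5450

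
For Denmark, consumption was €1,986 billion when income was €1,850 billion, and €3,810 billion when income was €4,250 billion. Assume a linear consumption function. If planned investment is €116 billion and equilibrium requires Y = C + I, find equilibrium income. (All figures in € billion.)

MPC = (3810 − 1986)/(4250 − 1850) = 1824/2400 = 0.76
a = 1986 − 0.76(1850) = 580
Equilibrium: Y = 580 + 0.76Y + 116
0.24Y = 696, so Y = 696/0.24 = 2900

Y = 2900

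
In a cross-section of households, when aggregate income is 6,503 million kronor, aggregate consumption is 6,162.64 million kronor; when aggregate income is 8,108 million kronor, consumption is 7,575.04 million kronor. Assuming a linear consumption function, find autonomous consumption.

a = 440

MPC = ΔC/ΔY = (7575.04 − 6162.64)/(8108 − 6503) = 1412.4/1605 = 0.88
a = C − MPC·Y = 6162.64 − 0.88(6503) = 6162.64 − 5722.64 = 440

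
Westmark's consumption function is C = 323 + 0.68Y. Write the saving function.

S = Y − C = Y − (323 + 0.68Y) = -323 + (1 − 0.68)Y

S = -323 + 0.32Y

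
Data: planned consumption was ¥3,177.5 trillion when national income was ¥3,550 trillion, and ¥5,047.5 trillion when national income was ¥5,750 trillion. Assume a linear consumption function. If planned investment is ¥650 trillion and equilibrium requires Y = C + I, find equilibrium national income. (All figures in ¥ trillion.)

Y = 5400

MPC = (5047.5 − 3177.5)/(5750 − 3550) = 1870/2200 = 0.85
a = 3177.5 − 0.85(3550) = 160
Equilibrium: Y = 160 + 0.85Y + 650
0.15Y = 810, so Y = 810/0.15 = 5400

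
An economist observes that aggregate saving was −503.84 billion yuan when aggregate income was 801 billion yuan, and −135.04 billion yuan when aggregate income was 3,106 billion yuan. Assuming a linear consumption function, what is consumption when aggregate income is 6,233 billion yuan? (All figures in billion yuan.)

C = 5867.72

MPS = ΔS/ΔY = (-135.04 − (-503.84))/(3106 − 801) = 368.8/2305 = 0.16
MPC = 1 − MPS = 0.84
Autonomous saving = -503.84 − 0.16(801) = -632, so a = 632
C = 632 + 0.84(6233) = 632 + 5235.72 = 5867.72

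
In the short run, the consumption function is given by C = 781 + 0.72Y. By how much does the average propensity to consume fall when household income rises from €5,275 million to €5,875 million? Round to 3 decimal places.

At Y = 5275: C = 781 + 0.72(5275) = 4579, APC = 4579/5275 = 0.8681
At Y = 5875: C = 5011, APC = 5011/5875 = 0.8529
Fall in APC = 0.8681 − 0.8529 = 0.0152 ≈ 0.015

ΔAPC = 0.015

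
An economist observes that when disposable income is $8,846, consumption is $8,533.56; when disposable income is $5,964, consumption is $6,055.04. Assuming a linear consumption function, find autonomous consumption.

a = 926

MPC = ΔC/ΔY = (8533.56 − 6055.04)/(8846 − 5964) = 2478.52/2882 = 0.86
a = C − MPC·Y = 6055.04 − 0.86(5964) = 6055.04 − 5129.04 = 926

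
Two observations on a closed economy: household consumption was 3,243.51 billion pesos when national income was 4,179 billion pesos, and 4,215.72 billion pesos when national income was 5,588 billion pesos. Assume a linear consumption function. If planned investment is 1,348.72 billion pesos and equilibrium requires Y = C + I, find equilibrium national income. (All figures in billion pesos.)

Y = 5512

MPC = (4215.72 − 3243.51)/(5588 − 4179) = 972.21/1409 = 0.69
a = 3243.51 − 0.69(4179) = 360
Equilibrium: Y = 360 + 0.69Y + 1348.72
0.31Y = 1708.72, so Y = 1708.72/0.31 = 5512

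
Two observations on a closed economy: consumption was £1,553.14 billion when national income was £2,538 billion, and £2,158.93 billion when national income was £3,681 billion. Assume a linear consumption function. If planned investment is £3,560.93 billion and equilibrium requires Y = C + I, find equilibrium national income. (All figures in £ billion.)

MPC = (2158.93 − 1553.14)/(3681 − 2538) = 605.79/1143 = 0.53
a = 1553.14 − 0.53(2538) = 208
Equilibrium: Y = 208 + 0.53Y + 3560.93
0.47Y = 3768.93, so Y = 3768.93/0.47 = 8019

Y = 8019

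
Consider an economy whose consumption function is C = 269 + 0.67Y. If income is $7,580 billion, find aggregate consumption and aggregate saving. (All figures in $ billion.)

C = 5347.6; S = 2232.4

C = 269 + 0.67(7580) = 269 + 5078.6 = 5347.6
S = Y − C = 7580 − 5347.6 = 2232.4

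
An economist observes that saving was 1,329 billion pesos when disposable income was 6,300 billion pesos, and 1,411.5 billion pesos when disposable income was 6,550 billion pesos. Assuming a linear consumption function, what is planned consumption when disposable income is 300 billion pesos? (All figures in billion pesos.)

MPS = ΔS/ΔY = (1411.5 − 1329)/(6550 − 6300) = 82.5/250 = 0.33
MPC = 1 − MPS = 0.67
Autonomous saving = 1329 − 0.33(6300) = -750, so a = 750
C = 750 + 0.67(300) = 750 + 201 = 951

C = 951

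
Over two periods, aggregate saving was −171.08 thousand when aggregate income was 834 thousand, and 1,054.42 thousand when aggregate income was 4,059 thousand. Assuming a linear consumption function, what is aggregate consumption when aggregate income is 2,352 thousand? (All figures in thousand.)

MPS = ΔS/ΔY = (1054.42 − (-171.08))/(4059 − 834) = 1225.5/3225 = 0.38
MPC = 1 − MPS = 0.62
Autonomous saving = -171.08 − 0.38(834) = -488, so a = 488
C = 488 + 0.62(2352) = 488 + 1458.24 = 1946.24

C = 1946.24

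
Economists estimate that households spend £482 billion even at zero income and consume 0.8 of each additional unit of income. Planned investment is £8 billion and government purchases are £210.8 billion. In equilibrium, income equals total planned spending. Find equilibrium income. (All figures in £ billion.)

Y = 3504

Y = C + I + G = 482 + 0.8Y + 8 + 210.8
Y − 0.8Y = 700.8
0.2Y = 700.8, so Y = 700.8/0.2 = 3504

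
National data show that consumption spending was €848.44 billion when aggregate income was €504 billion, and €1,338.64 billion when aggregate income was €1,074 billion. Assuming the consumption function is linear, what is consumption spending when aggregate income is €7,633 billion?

MPC = (1338.64 − 848.44)/(1074 − 504) = 490.2/570 = 0.86
a = 848.44 − 0.86(504) = 848.44 − 433.44 = 415
C = 415 + 0.86(7633) = 415 + 6564.38 = 6979.38

C = 6979.38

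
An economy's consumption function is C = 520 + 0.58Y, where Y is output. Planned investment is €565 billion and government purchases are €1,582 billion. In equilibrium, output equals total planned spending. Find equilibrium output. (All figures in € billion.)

Y = 6350

Y = C + I + G = 520 + 0.58Y + 565 + 1582
Y − 0.58Y = 2667
0.42Y = 2667, so Y = 2667/0.42 = 6350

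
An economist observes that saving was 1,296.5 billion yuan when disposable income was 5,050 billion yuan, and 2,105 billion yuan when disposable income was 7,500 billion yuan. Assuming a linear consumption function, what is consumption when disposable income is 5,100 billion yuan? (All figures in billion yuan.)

MPS = ΔS/ΔY = (2105 − 1296.5)/(7500 − 5050) = 808.5/2450 = 0.33
MPC = 1 − MPS = 0.67
Autonomous saving = 1296.5 − 0.33(5050) = -370, so a = 370
C = 370 + 0.67(5100) = 370 + 3417 = 3787

C = 3787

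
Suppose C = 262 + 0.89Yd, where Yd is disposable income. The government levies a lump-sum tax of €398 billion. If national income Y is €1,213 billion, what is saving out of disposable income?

S = -172.35

Yd = Y − T = 1213 − 398 = 815
C = 262 + 0.89(815) = 262 + 725.35 = 987.35
S = Yd − C = 815 − 987.35 = -172.35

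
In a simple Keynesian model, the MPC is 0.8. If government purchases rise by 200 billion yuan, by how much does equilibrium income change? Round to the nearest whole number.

The multiplier is 1/(1 − MPC) = 1/0.2.
ΔY = 200/0.2 = 1000.00 ≈ 1000

ΔY ≈ 1000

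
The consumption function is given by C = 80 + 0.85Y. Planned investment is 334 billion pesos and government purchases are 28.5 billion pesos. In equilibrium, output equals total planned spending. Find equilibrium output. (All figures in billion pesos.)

Y = 2950

Y = C + I + G = 80 + 0.85Y + 334 + 28.5
Y − 0.85Y = 442.5
0.15Y = 442.5, so Y = 442.5/0.15 = 2950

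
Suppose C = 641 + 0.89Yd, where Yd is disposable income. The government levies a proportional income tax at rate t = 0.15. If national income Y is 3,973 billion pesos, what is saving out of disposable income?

S = -269.5245

Yd = (1 − 0.15)(3973) = 0.85(3973) = 3377.05
C = 641 + 0.89(3377.05) = 641 + 3005.5745 = 3646.5745
S = Yd − C = 3377.05 − 3646.5745 = -269.5245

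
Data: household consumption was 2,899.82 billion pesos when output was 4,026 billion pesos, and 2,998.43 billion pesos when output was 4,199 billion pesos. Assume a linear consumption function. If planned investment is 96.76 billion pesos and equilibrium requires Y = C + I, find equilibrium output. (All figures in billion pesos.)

MPC = (2998.43 − 2899.82)/(4199 − 4026) = 98.61/173 = 0.57
a = 2899.82 − 0.57(4026) = 605
Equilibrium: Y = 605 + 0.57Y + 96.76
0.43Y = 701.76, so Y = 701.76/0.43 = 1632

Y = 1632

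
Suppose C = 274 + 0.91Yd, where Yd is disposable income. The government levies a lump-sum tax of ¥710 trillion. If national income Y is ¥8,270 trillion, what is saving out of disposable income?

Yd = Y − T = 8270 − 710 = 7560
C = 274 + 0.91(7560) = 274 + 6879.6 = 7153.6
S = Yd − C = 7560 − 7153.6 = 406.4

S = 406.4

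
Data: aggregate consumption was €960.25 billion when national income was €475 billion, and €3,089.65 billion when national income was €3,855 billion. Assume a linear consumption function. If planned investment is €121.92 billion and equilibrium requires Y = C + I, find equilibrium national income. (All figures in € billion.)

Y = 2116

MPC = (3089.65 − 960.25)/(3855 − 475) = 2129.4/3380 = 0.63
a = 960.25 − 0.63(475) = 661
Equilibrium: Y = 661 + 0.63Y + 121.92
0.37Y = 782.92, so Y = 782.92/0.37 = 2116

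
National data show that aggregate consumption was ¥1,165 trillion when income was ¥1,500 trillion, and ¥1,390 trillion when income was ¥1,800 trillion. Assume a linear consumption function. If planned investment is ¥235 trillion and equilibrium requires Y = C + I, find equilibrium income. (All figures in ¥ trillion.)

MPC = (1390 − 1165)/(1800 − 1500) = 225/300 = 0.75
a = 1165 − 0.75(1500) = 40
Equilibrium: Y = 40 + 0.75Y + 235
0.25Y = 275, so Y = 275/0.25 = 1100

Y = 1100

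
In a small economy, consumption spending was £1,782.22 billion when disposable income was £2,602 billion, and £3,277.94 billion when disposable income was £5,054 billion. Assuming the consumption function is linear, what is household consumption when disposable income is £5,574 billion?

C = 3595.14

MPC = (3277.94 − 1782.22)/(5054 − 2602) = 1495.72/2452 = 0.61
a = 1782.22 − 0.61(2602) = 1782.22 − 1587.22 = 195
C = 195 + 0.61(5574) = 195 + 3400.14 = 3595.14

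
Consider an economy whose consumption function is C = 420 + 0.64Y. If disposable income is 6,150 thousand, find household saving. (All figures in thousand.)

C = 420 + 0.64(6150) = 420 + 3936 = 4356
S = Y − C = 6150 − 4356 = 1794

S = 1794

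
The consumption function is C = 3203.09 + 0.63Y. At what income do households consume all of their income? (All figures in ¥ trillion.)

Y = 8657

At break-even, C = Y: 3203.09 + 0.63Y = Y
0.37Y = 3203.09, so Y = 3203.09/0.37 = 8657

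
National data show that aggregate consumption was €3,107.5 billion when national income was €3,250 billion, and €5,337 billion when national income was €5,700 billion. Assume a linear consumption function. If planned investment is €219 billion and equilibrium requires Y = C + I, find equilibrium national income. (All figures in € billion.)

MPC = (5337 − 3107.5)/(5700 − 3250) = 2229.5/2450 = 0.91
a = 3107.5 − 0.91(3250) = 150
Equilibrium: Y = 150 + 0.91Y + 219
0.09Y = 369, so Y = 369/0.09 = 4100

Y = 4100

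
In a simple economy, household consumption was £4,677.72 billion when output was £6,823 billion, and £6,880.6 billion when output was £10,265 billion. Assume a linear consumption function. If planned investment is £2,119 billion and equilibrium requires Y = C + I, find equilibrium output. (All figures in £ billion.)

Y = 6750

MPC = (6880.6 − 4677.72)/(10265 − 6823) = 2202.88/3442 = 0.64
a = 4677.72 − 0.64(6823) = 311
Equilibrium: Y = 311 + 0.64Y + 2119
0.36Y = 2430, so Y = 2430/0.36 = 6750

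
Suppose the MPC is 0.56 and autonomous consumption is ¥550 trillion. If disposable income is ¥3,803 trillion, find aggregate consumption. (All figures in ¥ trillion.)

C = 550 + 0.56(3803) = 550 + 2129.68 = 2679.68

C = 2679.68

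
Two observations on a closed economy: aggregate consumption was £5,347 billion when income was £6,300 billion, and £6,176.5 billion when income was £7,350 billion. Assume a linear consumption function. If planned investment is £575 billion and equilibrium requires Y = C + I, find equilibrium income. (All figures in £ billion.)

MPC = (6176.5 − 5347)/(7350 − 6300) = 829.5/1050 = 0.79
a = 5347 − 0.79(6300) = 370
Equilibrium: Y = 370 + 0.79Y + 575
0.21Y = 945, so Y = 945/0.21 = 4500

Y = 4500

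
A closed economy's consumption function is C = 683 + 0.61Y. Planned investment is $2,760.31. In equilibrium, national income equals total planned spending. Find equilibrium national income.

Y = 8829

Y = C + I = 683 + 0.61Y + 2760.31
Y − 0.61Y = 3443.31
0.39Y = 3443.31, so Y = 3443.31/0.39 = 8829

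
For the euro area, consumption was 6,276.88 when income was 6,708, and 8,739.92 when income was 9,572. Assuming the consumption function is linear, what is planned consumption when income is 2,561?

MPC = (8739.92 − 6276.88)/(9572 − 6708) = 2463.04/2864 = 0.86
a = 6276.88 − 0.86(6708) = 6276.88 − 5768.88 = 508
C = 508 + 0.86(2561) = 508 + 2202.46 = 2710.46

C = 2710.46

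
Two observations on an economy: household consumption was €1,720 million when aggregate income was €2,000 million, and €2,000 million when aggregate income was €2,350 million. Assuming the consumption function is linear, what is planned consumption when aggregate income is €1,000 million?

C = 920

MPC = (2000 − 1720)/(2350 − 2000) = 280/350 = 0.8
a = 1720 − 0.8(2000) = 1720 − 1600 = 120
C = 120 + 0.8(1000) = 120 + 800 = 920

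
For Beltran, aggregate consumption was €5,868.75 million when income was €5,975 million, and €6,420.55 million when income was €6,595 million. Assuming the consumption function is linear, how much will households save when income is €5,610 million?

S = 66.1

MPC = (6420.55 − 5868.75)/(6595 − 5975) = 551.8/620 = 0.89
a = 5868.75 − 0.89(5975) = 5868.75 − 5317.75 = 551
C = 551 + 0.89(5610) = 5543.9
S = 5610 − 5543.9 = 66.1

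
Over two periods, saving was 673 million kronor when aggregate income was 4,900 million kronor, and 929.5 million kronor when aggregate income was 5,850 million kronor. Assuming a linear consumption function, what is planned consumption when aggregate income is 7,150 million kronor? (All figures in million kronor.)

C = 5869.5

MPS = ΔS/ΔY = (929.5 − 673)/(5850 − 4900) = 256.5/950 = 0.27
MPC = 1 − MPS = 0.73
Autonomous saving = 673 − 0.27(4900) = -650, so a = 650
C = 650 + 0.73(7150) = 650 + 5219.5 = 5869.5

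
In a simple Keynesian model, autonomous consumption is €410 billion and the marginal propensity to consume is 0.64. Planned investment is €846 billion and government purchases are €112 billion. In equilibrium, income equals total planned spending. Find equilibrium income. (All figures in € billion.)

Y = C + I + G = 410 + 0.64Y + 846 + 112
Y − 0.64Y = 1368
0.36Y = 1368, so Y = 1368/0.36 = 3800

Y = 3800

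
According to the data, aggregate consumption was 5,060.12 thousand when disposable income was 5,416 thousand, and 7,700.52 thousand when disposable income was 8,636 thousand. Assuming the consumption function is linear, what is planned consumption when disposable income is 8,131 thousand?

MPC = (7700.52 − 5060.12)/(8636 − 5416) = 2640.4/3220 = 0.82
a = 5060.12 − 0.82(5416) = 5060.12 − 4441.12 = 619
C = 619 + 0.82(8131) = 619 + 6667.42 = 7286.42

C = 7286.42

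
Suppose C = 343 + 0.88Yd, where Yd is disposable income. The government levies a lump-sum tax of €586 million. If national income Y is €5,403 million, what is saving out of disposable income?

S = 235.04

Yd = Y − T = 5403 − 586 = 4817
C = 343 + 0.88(4817) = 343 + 4238.96 = 4581.96
S = Yd − C = 4817 − 4581.96 = 235.04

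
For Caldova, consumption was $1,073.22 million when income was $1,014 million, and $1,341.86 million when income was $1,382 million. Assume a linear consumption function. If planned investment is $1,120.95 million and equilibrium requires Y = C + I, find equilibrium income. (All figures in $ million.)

Y = 5385

MPC = (1341.86 − 1073.22)/(1382 − 1014) = 268.64/368 = 0.73
a = 1073.22 − 0.73(1014) = 333
Equilibrium: Y = 333 + 0.73Y + 1120.95
0.27Y = 1453.95, so Y = 1453.95/0.27 = 5385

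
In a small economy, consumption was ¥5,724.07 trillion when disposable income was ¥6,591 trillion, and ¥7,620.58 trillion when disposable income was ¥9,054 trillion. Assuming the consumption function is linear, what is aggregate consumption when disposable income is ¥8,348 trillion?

C = 7076.96

MPC = (7620.58 − 5724.07)/(9054 − 6591) = 1896.51/2463 = 0.77
a = 5724.07 − 0.77(6591) = 5724.07 − 5075.07 = 649
C = 649 + 0.77(8348) = 649 + 6427.96 = 7076.96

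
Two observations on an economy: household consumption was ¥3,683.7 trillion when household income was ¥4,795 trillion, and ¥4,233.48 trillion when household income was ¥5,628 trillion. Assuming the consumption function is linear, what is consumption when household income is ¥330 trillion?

C = 736.8

MPC = (4233.48 − 3683.7)/(5628 − 4795) = 549.78/833 = 0.66
a = 3683.7 − 0.66(4795) = 3683.7 − 3164.7 = 519
C = 519 + 0.66(330) = 519 + 217.8 = 736.8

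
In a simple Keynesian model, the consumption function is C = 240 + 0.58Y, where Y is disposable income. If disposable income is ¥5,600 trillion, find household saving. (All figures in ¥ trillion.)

S = 2112

C = 240 + 0.58(5600) = 240 + 3248 = 3488
S = Y − C = 5600 − 3488 = 2112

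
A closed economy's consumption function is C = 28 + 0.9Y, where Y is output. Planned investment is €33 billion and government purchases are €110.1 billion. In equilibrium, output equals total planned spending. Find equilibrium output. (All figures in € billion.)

Y = C + I + G = 28 + 0.9Y + 33 + 110.1
Y − 0.9Y = 171.1
0.1Y = 171.1, so Y = 171.1/0.1 = 1711

Y = 1711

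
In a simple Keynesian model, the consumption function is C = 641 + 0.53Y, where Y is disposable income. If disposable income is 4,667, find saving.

C = 641 + 0.53(4667) = 641 + 2473.51 = 3114.51
S = Y − C = 4667 − 3114.51 = 1552.49

S = 1552.49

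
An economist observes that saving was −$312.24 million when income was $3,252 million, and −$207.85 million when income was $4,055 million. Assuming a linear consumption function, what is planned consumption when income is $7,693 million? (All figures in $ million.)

MPS = ΔS/ΔY = (-207.85 − (-312.24))/(4055 − 3252) = 104.39/803 = 0.13
MPC = 1 − MPS = 0.87
Autonomous saving = -312.24 − 0.13(3252) = -735, so a = 735
C = 735 + 0.87(7693) = 735 + 6692.91 = 7427.91

C = 7427.91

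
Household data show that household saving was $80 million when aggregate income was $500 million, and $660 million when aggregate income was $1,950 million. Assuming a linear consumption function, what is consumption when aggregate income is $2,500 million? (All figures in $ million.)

C = 1620

MPS = ΔS/ΔY = (660 − 80)/(1950 − 500) = 580/1450 = 0.4
MPC = 1 − MPS = 0.6
Autonomous saving = 80 − 0.4(500) = -120, so a = 120
C = 120 + 0.6(2500) = 120 + 1500 = 1620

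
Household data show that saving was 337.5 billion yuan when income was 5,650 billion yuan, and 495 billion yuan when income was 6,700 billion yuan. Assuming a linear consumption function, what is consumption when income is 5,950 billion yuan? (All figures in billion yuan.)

C = 5567.5

MPS = ΔS/ΔY = (495 − 337.5)/(6700 − 5650) = 157.5/1050 = 0.15
MPC = 1 − MPS = 0.85
Autonomous saving = 337.5 − 0.15(5650) = -510, so a = 510
C = 510 + 0.85(5950) = 510 + 5057.5 = 5567.5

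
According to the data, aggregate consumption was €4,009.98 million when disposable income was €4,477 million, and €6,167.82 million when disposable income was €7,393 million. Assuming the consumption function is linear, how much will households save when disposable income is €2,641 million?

MPC = (6167.82 − 4009.98)/(7393 − 4477) = 2157.84/2916 = 0.74
a = 4009.98 − 0.74(4477) = 4009.98 − 3312.98 = 697
C = 697 + 0.74(2641) = 2651.34
S = 2641 − 2651.34 = -10.34

S = -10.34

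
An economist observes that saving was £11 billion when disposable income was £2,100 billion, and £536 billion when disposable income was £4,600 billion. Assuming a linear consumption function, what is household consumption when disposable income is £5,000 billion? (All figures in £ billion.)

MPS = ΔS/ΔY = (536 − 11)/(4600 − 2100) = 525/2500 = 0.21
MPC = 1 − MPS = 0.79
Autonomous saving = 11 − 0.21(2100) = -430, so a = 430
C = 430 + 0.79(5000) = 430 + 3950 = 4380

C = 4380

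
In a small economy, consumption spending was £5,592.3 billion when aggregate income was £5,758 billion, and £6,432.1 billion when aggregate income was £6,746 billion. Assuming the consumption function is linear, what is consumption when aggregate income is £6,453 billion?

MPC = (6432.1 − 5592.3)/(6746 − 5758) = 839.8/988 = 0.85
a = 5592.3 − 0.85(5758) = 5592.3 − 4894.3 = 698
C = 698 + 0.85(6453) = 698 + 5485.05 = 6183.05

C = 6183.05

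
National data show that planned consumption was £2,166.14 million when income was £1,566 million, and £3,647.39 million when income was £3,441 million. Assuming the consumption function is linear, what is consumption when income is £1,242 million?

C = 1910.18

MPC = (3647.39 − 2166.14)/(3441 − 1566) = 1481.25/1875 = 0.79
a = 2166.14 − 0.79(1566) = 2166.14 − 1237.14 = 929
C = 929 + 0.79(1242) = 929 + 981.18 = 1910.18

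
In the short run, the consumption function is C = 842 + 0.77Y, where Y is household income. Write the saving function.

S = -842 + 0.23Y

S = Y − C = Y − (842 + 0.77Y) = -842 + (1 − 0.77)Y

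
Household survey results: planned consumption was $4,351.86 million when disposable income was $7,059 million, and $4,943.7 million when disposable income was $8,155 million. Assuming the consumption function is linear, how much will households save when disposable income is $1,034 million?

S = -64.36

MPC = (4943.7 − 4351.86)/(8155 − 7059) = 591.84/1096 = 0.54
a = 4351.86 − 0.54(7059) = 4351.86 − 3811.86 = 540
C = 540 + 0.54(1034) = 1098.36
S = 1034 − 1098.36 = -64.36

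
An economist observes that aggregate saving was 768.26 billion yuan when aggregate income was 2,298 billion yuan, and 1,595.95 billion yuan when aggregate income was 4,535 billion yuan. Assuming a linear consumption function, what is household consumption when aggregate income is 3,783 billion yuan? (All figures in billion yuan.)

MPS = ΔS/ΔY = (1595.95 − 768.26)/(4535 − 2298) = 827.69/2237 = 0.37
MPC = 1 − MPS = 0.63
Autonomous saving = 768.26 − 0.37(2298) = -82, so a = 82
C = 82 + 0.63(3783) = 82 + 2383.29 = 2465.29

C = 2465.29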